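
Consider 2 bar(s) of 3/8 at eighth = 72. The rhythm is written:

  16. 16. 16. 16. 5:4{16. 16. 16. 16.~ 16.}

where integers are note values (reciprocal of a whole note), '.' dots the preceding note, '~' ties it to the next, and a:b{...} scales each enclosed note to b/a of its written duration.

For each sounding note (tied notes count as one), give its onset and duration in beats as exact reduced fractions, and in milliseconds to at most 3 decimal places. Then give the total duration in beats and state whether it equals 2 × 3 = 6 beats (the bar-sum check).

1) 0.0ms=0b +625.0ms=3/4b
2) 625.0ms=3/4b +625.0ms=3/4b
3) 1250.0ms=3/2b +625.0ms=3/4b
4) 1875.0ms=9/4b +625.0ms=3/4b
5) 2500.0ms=3b +500.0ms=3/5b
6) 3000.0ms=18/5b +500.0ms=3/5b
7) 3500.0ms=21/5b +500.0ms=3/5b
8) 4000.0ms=24/5b +1000.0ms=6/5b
Σ=6b of 6 (72bpm 3/8) — PASS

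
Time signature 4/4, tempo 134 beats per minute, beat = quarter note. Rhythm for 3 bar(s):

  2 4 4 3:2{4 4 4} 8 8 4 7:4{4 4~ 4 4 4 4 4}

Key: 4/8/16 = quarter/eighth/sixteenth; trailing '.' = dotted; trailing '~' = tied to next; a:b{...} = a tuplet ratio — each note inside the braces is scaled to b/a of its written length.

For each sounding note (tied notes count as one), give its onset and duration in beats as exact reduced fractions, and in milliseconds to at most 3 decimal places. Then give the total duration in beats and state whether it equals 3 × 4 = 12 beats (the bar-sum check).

1) 0.0ms=0b +895.522ms=2b
2) 895.522ms=2b +447.761ms=1b
3) 1343.284ms=3b +447.761ms=1b
4) 1791.045ms=4b +298.507ms=2/3b
5) 2089.552ms=14/3b +298.507ms=2/3b
6) 2388.06ms=16/3b +298.507ms=2/3b
7) 2686.567ms=6b +223.881ms=1/2b
8) 2910.448ms=13/2b +223.881ms=1/2b
9) 3134.328ms=7b +447.761ms=1b
10) 3582.09ms=8b +255.864ms=4/7b
11) 3837.953ms=60/7b +511.727ms=8/7b
12) 4349.68ms=68/7b +255.864ms=4/7b
13) 4605.544ms=72/7b +255.864ms=4/7b
14) 4861.407ms=76/7b +255.864ms=4/7b
15) 5117.271ms=80/7b +255.864ms=4/7b
Σ=12b of 12 (134bpm 4/4) — PASS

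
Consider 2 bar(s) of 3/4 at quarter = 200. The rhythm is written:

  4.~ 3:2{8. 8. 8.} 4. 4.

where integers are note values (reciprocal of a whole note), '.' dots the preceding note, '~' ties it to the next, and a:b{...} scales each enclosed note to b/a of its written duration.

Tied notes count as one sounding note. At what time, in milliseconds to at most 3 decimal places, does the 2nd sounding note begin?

1. 0.0ms @ 0 + 600.0ms (2)
2. 600.0ms @ 2 + 150.0ms (1/2)
3. 750.0ms @ 5/2 + 150.0ms (1/2)
4. 900.0ms @ 3 + 450.0ms (3/2)
5. 1350.0ms @ 9/2 + 450.0ms (3/2)

note 2 onset = 2b = 600.0ms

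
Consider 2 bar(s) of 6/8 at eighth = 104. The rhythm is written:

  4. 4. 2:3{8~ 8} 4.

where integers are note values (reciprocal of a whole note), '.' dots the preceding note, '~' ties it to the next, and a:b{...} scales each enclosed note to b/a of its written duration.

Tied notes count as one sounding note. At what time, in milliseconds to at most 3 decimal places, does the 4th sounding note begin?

note 4 onset = 9b = 5192.308ms

1. 0.0ms @ 0 + 1730.769ms (3)
2. 1730.769ms @ 3 + 1730.769ms (3)
3. 3461.538ms @ 6 + 1730.769ms (3)
4. 5192.308ms @ 9 + 1730.769ms (3)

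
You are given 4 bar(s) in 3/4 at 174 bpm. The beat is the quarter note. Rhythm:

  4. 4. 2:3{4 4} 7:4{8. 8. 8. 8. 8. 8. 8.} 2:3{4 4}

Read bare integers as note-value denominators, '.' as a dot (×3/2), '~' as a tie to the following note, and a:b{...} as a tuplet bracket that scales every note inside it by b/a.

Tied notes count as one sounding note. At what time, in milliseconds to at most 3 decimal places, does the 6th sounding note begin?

1. 0.0ms @ 0 + 517.241ms (3/2)
2. 517.241ms @ 3/2 + 517.241ms (3/2)
3. 1034.483ms @ 3 + 517.241ms (3/2)
4. 1551.724ms @ 9/2 + 517.241ms (3/2)
5. 2068.966ms @ 6 + 147.783ms (3/7)
6. 2216.749ms @ 45/7 + 147.783ms (3/7)
7. 2364.532ms @ 48/7 + 147.783ms (3/7)
8. 2512.315ms @ 51/7 + 147.783ms (3/7)
9. 2660.099ms @ 54/7 + 147.783ms (3/7)
10. 2807.882ms @ 57/7 + 147.783ms (3/7)
11. 2955.665ms @ 60/7 + 147.783ms (3/7)
12. 3103.448ms @ 9 + 517.241ms (3/2)
13. 3620.69ms @ 21/2 + 517.241ms (3/2)

note 6 onset = 45/7b = 2216.749ms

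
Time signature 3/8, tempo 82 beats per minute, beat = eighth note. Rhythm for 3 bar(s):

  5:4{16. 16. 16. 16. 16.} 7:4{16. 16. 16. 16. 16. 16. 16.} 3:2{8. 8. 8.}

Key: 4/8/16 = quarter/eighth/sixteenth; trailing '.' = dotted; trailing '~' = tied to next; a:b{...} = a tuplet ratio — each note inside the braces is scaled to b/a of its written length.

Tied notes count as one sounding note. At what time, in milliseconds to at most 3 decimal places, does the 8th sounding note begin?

note 8 onset = 27/7b = 2822.3ms

1. 0.0ms @ 0 + 439.024ms (3/5)
2. 439.024ms @ 3/5 + 439.024ms (3/5)
3. 878.049ms @ 6/5 + 439.024ms (3/5)
4. 1317.073ms @ 9/5 + 439.024ms (3/5)
5. 1756.098ms @ 12/5 + 439.024ms (3/5)
6. 2195.122ms @ 3 + 313.589ms (3/7)
7. 2508.711ms @ 24/7 + 313.589ms (3/7)
8. 2822.3ms @ 27/7 + 313.589ms (3/7)
9. 3135.889ms @ 30/7 + 313.589ms (3/7)
10. 3449.477ms @ 33/7 + 313.589ms (3/7)
11. 3763.066ms @ 36/7 + 313.589ms (3/7)
12. 4076.655ms @ 39/7 + 313.589ms (3/7)
13. 4390.244ms @ 6 + 731.707ms (1)
14. 5121.951ms @ 7 + 731.707ms (1)
15. 5853.659ms @ 8 + 731.707ms (1)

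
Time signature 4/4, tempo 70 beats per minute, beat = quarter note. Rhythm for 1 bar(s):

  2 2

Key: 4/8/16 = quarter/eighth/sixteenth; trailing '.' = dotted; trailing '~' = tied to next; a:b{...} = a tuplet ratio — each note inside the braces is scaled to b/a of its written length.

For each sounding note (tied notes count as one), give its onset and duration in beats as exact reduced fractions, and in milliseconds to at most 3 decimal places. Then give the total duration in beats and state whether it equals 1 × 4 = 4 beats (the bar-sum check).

1) 0.0ms=0b +1714.286ms=2b
2) 1714.286ms=2b +1714.286ms=2b
Σ=4b of 4 (70bpm 4/4) — PASS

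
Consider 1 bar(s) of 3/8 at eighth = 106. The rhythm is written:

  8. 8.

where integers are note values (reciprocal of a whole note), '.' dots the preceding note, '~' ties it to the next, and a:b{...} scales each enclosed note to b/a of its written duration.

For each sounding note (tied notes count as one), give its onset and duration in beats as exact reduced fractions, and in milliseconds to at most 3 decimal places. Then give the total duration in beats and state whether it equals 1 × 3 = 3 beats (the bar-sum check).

1) 0.0ms=0b +849.057ms=3/2b
2) 849.057ms=3/2b +849.057ms=3/2b
Σ=3b of 3 (106bpm 3/8) — PASS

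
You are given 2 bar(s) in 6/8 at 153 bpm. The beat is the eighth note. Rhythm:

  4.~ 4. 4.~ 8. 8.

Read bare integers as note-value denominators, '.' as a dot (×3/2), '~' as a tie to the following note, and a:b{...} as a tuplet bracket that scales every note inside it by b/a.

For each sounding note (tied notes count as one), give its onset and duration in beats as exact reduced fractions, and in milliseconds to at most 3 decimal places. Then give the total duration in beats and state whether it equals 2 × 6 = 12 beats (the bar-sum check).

1) 0.0ms=0b +2352.941ms=6b
2) 2352.941ms=6b +1764.706ms=9/2b
3) 4117.647ms=21/2b +588.235ms=3/2b
Σ=12b of 12 (153bpm 6/8) — PASS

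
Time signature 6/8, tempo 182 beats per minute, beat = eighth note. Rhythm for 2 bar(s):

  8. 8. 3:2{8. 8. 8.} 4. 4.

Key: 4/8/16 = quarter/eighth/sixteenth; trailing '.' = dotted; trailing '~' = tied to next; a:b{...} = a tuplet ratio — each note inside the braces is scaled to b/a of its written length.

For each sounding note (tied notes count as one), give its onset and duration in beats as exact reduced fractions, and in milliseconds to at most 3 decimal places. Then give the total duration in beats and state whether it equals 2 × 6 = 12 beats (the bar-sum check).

1) 0.0ms=0b +494.505ms=3/2b
2) 494.505ms=3/2b +494.505ms=3/2b
3) 989.011ms=3b +329.67ms=1b
4) 1318.681ms=4b +329.67ms=1b
5) 1648.352ms=5b +329.67ms=1b
6) 1978.022ms=6b +989.011ms=3b
7) 2967.033ms=9b +989.011ms=3b
Σ=12b of 12 (182bpm 6/8) — PASS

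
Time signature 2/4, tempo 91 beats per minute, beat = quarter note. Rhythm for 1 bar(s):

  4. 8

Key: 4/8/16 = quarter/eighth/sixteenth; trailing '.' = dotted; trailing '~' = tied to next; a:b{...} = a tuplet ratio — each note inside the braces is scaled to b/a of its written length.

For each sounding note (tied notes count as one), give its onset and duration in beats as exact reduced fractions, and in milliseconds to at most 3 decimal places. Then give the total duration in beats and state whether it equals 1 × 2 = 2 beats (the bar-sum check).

1) 0.0ms=0b +989.011ms=3/2b
2) 989.011ms=3/2b +329.67ms=1/2b
Σ=2b of 2 (91bpm 2/4) — PASS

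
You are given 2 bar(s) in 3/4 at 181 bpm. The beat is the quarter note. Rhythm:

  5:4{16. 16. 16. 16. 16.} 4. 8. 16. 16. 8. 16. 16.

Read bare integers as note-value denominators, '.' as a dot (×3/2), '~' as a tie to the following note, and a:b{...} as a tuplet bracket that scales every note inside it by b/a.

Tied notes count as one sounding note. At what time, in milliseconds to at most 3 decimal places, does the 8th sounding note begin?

1. 0.0ms @ 0 + 99.448ms (3/10)
2. 99.448ms @ 3/10 + 99.448ms (3/10)
3. 198.895ms @ 3/5 + 99.448ms (3/10)
4. 298.343ms @ 9/10 + 99.448ms (3/10)
5. 397.79ms @ 6/5 + 99.448ms (3/10)
6. 497.238ms @ 3/2 + 497.238ms (3/2)
7. 994.475ms @ 3 + 248.619ms (3/4)
8. 1243.094ms @ 15/4 + 124.309ms (3/8)
9. 1367.403ms @ 33/8 + 124.309ms (3/8)
10. 1491.713ms @ 9/2 + 248.619ms (3/4)
11. 1740.331ms @ 21/4 + 124.309ms (3/8)
12. 1864.641ms @ 45/8 + 124.309ms (3/8)

note 8 onset = 15/4b = 1243.094ms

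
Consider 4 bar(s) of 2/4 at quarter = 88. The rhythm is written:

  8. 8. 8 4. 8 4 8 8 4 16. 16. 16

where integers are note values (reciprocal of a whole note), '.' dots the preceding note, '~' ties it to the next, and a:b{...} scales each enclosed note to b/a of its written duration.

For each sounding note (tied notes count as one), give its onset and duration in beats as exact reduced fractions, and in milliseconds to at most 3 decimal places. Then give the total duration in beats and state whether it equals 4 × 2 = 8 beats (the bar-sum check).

1) 0.0ms=0b +511.364ms=3/4b
2) 511.364ms=3/4b +511.364ms=3/4b
3) 1022.727ms=3/2b +340.909ms=1/2b
4) 1363.636ms=2b +1022.727ms=3/2b
5) 2386.364ms=7/2b +340.909ms=1/2b
6) 2727.273ms=4b +681.818ms=1b
7) 3409.091ms=5b +340.909ms=1/2b
8) 3750.0ms=11/2b +340.909ms=1/2b
9) 4090.909ms=6b +681.818ms=1b
10) 4772.727ms=7b +255.682ms=3/8b
11) 5028.409ms=59/8b +255.682ms=3/8b
12) 5284.091ms=31/4b +170.455ms=1/4b
Σ=8b of 8 (88bpm 2/4) — PASS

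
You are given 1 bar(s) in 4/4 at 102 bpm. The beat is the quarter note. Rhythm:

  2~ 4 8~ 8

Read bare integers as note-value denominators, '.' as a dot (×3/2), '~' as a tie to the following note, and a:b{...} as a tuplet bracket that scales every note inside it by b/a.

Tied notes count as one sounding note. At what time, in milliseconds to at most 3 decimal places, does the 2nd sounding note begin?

1. 0.0ms @ 0 + 1764.706ms (3)
2. 1764.706ms @ 3 + 588.235ms (1)

note 2 onset = 3b = 1764.706ms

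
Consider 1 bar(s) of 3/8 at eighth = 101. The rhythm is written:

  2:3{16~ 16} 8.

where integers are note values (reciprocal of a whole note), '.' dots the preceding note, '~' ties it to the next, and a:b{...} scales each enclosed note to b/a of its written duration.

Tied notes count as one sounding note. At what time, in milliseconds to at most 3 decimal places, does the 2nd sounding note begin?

1. 0.0ms @ 0 + 891.089ms (3/2)
2. 891.089ms @ 3/2 + 891.089ms (3/2)

note 2 onset = 3/2b = 891.089ms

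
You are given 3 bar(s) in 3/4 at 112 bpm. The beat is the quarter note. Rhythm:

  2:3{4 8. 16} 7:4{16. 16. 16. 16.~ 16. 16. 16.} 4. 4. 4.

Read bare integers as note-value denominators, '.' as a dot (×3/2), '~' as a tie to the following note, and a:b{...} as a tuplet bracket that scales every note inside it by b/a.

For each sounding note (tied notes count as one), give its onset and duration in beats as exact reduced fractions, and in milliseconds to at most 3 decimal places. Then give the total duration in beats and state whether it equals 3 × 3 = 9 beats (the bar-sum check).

1) 0.0ms=0b +803.571ms=3/2b
2) 803.571ms=3/2b +602.679ms=9/8b
3) 1406.25ms=21/8b +200.893ms=3/8b
4) 1607.143ms=3b +114.796ms=3/14b
5) 1721.939ms=45/14b +114.796ms=3/14b
6) 1836.735ms=24/7b +114.796ms=3/14b
7) 1951.531ms=51/14b +229.592ms=3/7b
8) 2181.122ms=57/14b +114.796ms=3/14b
9) 2295.918ms=30/7b +114.796ms=3/14b
10) 2410.714ms=9/2b +803.571ms=3/2b
11) 3214.286ms=6b +803.571ms=3/2b
12) 4017.857ms=15/2b +803.571ms=3/2b
Σ=9b of 9 (112bpm 3/4) — PASS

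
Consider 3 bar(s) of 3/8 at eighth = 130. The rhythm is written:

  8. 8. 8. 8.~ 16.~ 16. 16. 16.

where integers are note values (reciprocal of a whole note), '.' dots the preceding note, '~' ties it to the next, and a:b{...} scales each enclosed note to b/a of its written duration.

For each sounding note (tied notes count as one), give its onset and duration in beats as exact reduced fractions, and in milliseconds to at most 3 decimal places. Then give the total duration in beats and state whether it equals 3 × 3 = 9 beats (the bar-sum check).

1) 0.0ms=0b +692.308ms=3/2b
2) 692.308ms=3/2b +692.308ms=3/2b
3) 1384.615ms=3b +692.308ms=3/2b
4) 2076.923ms=9/2b +1384.615ms=3b
5) 3461.538ms=15/2b +346.154ms=3/4b
6) 3807.692ms=33/4b +346.154ms=3/4b
Σ=9b of 9 (130bpm 3/8) — PASS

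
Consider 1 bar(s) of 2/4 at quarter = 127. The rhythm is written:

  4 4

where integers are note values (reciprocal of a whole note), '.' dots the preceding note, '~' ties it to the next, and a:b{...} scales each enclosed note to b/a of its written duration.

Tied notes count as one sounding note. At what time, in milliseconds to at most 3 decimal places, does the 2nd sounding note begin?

note 2 onset = 1b = 472.441ms

1. 0.0ms @ 0 + 472.441ms (1)
2. 472.441ms @ 1 + 472.441ms (1)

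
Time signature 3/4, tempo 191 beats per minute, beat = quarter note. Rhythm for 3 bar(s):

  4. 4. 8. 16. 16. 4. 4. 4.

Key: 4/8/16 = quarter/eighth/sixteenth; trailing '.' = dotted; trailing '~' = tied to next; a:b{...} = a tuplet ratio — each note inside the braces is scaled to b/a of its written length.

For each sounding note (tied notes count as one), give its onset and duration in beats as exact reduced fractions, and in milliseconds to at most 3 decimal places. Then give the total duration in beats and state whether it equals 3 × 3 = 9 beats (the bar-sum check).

1) 0.0ms=0b +471.204ms=3/2b
2) 471.204ms=3/2b +471.204ms=3/2b
3) 942.408ms=3b +235.602ms=3/4b
4) 1178.01ms=15/4b +117.801ms=3/8b
5) 1295.812ms=33/8b +117.801ms=3/8b
6) 1413.613ms=9/2b +471.204ms=3/2b
7) 1884.817ms=6b +471.204ms=3/2b
8) 2356.021ms=15/2b +471.204ms=3/2b
Σ=9b of 9 (191bpm 3/4) — PASS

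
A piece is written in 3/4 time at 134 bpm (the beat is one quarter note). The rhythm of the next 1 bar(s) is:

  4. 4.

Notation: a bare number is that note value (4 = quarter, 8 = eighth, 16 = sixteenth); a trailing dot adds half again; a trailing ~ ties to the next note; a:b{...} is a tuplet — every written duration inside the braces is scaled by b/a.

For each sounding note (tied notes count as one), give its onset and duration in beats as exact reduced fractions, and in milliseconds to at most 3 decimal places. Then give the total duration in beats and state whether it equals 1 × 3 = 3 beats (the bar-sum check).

1) 0.0ms=0b +671.642ms=3/2b
2) 671.642ms=3/2b +671.642ms=3/2b
Σ=3b of 3 (134bpm 3/4) — PASS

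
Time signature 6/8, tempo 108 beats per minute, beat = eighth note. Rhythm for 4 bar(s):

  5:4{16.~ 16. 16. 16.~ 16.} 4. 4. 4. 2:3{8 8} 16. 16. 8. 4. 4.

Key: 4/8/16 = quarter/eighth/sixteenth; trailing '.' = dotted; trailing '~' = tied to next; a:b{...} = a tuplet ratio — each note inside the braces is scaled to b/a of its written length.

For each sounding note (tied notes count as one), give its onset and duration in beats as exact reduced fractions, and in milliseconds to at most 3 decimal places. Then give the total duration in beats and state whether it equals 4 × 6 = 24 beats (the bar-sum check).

1) 0.0ms=0b +666.667ms=6/5b
2) 666.667ms=6/5b +333.333ms=3/5b
3) 1000.0ms=9/5b +666.667ms=6/5b
4) 1666.667ms=3b +1666.667ms=3b
5) 3333.333ms=6b +1666.667ms=3b
6) 5000.0ms=9b +1666.667ms=3b
7) 6666.667ms=12b +833.333ms=3/2b
8) 7500.0ms=27/2b +833.333ms=3/2b
9) 8333.333ms=15b +416.667ms=3/4b
10) 8750.0ms=63/4b +416.667ms=3/4b
11) 9166.667ms=33/2b +833.333ms=3/2b
12) 10000.0ms=18b +1666.667ms=3b
13) 11666.667ms=21b +1666.667ms=3b
Σ=24b of 24 (108bpm 6/8) — PASS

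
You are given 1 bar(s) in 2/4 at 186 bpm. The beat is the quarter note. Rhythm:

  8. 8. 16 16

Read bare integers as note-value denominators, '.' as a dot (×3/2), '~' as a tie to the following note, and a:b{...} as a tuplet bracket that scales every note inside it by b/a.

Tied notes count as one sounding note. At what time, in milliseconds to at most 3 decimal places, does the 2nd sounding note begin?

note 2 onset = 3/4b = 241.935ms

1. 0.0ms @ 0 + 241.935ms (3/4)
2. 241.935ms @ 3/4 + 241.935ms (3/4)
3. 483.871ms @ 3/2 + 80.645ms (1/4)
4. 564.516ms @ 7/4 + 80.645ms (1/4)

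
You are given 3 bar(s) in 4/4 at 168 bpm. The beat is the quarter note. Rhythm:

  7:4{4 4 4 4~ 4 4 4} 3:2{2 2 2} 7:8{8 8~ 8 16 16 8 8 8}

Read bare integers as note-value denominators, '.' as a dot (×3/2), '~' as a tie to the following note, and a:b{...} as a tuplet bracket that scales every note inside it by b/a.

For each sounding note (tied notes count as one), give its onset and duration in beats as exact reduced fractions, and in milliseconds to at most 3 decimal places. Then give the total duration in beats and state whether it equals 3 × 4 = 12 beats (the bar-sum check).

1) 0.0ms=0b +204.082ms=4/7b
2) 204.082ms=4/7b +204.082ms=4/7b
3) 408.163ms=8/7b +204.082ms=4/7b
4) 612.245ms=12/7b +408.163ms=8/7b
5) 1020.408ms=20/7b +204.082ms=4/7b
6) 1224.49ms=24/7b +204.082ms=4/7b
7) 1428.571ms=4b +476.19ms=4/3b
8) 1904.762ms=16/3b +476.19ms=4/3b
9) 2380.952ms=20/3b +476.19ms=4/3b
10) 2857.143ms=8b +204.082ms=4/7b
11) 3061.224ms=60/7b +408.163ms=8/7b
12) 3469.388ms=68/7b +102.041ms=2/7b
13) 3571.429ms=10b +102.041ms=2/7b
14) 3673.469ms=72/7b +204.082ms=4/7b
15) 3877.551ms=76/7b +204.082ms=4/7b
16) 4081.633ms=80/7b +204.082ms=4/7b
Σ=12b of 12 (168bpm 4/4) — PASS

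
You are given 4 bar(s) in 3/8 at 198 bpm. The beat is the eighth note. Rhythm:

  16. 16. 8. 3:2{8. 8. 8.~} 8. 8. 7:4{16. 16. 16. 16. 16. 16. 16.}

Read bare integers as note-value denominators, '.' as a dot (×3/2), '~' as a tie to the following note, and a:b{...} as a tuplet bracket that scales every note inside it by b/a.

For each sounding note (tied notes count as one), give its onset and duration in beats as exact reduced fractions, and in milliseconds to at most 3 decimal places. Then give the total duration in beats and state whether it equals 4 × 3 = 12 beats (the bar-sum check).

1) 0.0ms=0b +227.273ms=3/4b
2) 227.273ms=3/4b +227.273ms=3/4b
3) 454.545ms=3/2b +454.545ms=3/2b
4) 909.091ms=3b +303.03ms=1b
5) 1212.121ms=4b +303.03ms=1b
6) 1515.152ms=5b +757.576ms=5/2b
7) 2272.727ms=15/2b +454.545ms=3/2b
8) 2727.273ms=9b +129.87ms=3/7b
9) 2857.143ms=66/7b +129.87ms=3/7b
10) 2987.013ms=69/7b +129.87ms=3/7b
11) 3116.883ms=72/7b +129.87ms=3/7b
12) 3246.753ms=75/7b +129.87ms=3/7b
13) 3376.623ms=78/7b +129.87ms=3/7b
14) 3506.494ms=81/7b +129.87ms=3/7b
Σ=12b of 12 (198bpm 3/8) — PASS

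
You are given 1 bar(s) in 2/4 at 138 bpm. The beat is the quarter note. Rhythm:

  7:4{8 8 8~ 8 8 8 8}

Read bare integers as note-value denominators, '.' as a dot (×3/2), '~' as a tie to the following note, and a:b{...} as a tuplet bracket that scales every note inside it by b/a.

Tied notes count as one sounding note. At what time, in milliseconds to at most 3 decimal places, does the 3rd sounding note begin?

note 3 onset = 4/7b = 248.447ms

1. 0.0ms @ 0 + 124.224ms (2/7)
2. 124.224ms @ 2/7 + 124.224ms (2/7)
3. 248.447ms @ 4/7 + 248.447ms (4/7)
4. 496.894ms @ 8/7 + 124.224ms (2/7)
5. 621.118ms @ 10/7 + 124.224ms (2/7)
6. 745.342ms @ 12/7 + 124.224ms (2/7)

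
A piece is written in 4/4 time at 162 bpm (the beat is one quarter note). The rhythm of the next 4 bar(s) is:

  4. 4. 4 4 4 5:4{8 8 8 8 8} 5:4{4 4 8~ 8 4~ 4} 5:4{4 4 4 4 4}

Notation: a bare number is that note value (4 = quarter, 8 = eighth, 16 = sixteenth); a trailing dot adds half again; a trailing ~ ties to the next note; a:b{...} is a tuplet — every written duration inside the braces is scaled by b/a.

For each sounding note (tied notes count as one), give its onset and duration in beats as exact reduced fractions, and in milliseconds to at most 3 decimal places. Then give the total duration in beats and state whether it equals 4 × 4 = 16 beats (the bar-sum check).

1) 0.0ms=0b +555.556ms=3/2b
2) 555.556ms=3/2b +555.556ms=3/2b
3) 1111.111ms=3b +370.37ms=1b
4) 1481.481ms=4b +370.37ms=1b
5) 1851.852ms=5b +370.37ms=1b
6) 2222.222ms=6b +148.148ms=2/5b
7) 2370.37ms=32/5b +148.148ms=2/5b
8) 2518.519ms=34/5b +148.148ms=2/5b
9) 2666.667ms=36/5b +148.148ms=2/5b
10) 2814.815ms=38/5b +148.148ms=2/5b
11) 2962.963ms=8b +296.296ms=4/5b
12) 3259.259ms=44/5b +296.296ms=4/5b
13) 3555.556ms=48/5b +296.296ms=4/5b
14) 3851.852ms=52/5b +592.593ms=8/5b
15) 4444.444ms=12b +296.296ms=4/5b
16) 4740.741ms=64/5b +296.296ms=4/5b
17) 5037.037ms=68/5b +296.296ms=4/5b
18) 5333.333ms=72/5b +296.296ms=4/5b
19) 5629.63ms=76/5b +296.296ms=4/5b
Σ=16b of 16 (162bpm 4/4) — PASS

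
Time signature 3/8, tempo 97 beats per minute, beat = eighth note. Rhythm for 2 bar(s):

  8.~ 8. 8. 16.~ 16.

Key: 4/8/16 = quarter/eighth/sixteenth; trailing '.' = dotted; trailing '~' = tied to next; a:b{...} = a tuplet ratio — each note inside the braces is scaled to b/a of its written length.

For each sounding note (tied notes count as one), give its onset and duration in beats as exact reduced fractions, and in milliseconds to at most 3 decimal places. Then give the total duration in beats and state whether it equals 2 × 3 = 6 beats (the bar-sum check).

1) 0.0ms=0b +1855.67ms=3b
2) 1855.67ms=3b +927.835ms=3/2b
3) 2783.505ms=9/2b +927.835ms=3/2b
Σ=6b of 6 (97bpm 3/8) — PASS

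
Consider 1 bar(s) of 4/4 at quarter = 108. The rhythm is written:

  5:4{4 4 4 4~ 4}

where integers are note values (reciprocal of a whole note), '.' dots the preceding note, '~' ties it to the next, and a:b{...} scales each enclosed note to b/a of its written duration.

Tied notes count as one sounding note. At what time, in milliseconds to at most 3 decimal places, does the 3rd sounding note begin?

1. 0.0ms @ 0 + 444.444ms (4/5)
2. 444.444ms @ 4/5 + 444.444ms (4/5)
3. 888.889ms @ 8/5 + 444.444ms (4/5)
4. 1333.333ms @ 12/5 + 888.889ms (8/5)

note 3 onset = 8/5b = 888.889ms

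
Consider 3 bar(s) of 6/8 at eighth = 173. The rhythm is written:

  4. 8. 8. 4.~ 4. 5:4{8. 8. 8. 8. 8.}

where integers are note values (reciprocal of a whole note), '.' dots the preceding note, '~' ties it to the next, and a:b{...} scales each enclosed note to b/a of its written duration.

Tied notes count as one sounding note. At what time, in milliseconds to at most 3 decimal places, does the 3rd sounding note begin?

1. 0.0ms @ 0 + 1040.462ms (3)
2. 1040.462ms @ 3 + 520.231ms (3/2)
3. 1560.694ms @ 9/2 + 520.231ms (3/2)
4. 2080.925ms @ 6 + 2080.925ms (6)
5. 4161.85ms @ 12 + 416.185ms (6/5)
6. 4578.035ms @ 66/5 + 416.185ms (6/5)
7. 4994.22ms @ 72/5 + 416.185ms (6/5)
8. 5410.405ms @ 78/5 + 416.185ms (6/5)
9. 5826.59ms @ 84/5 + 416.185ms (6/5)

note 3 onset = 9/2b = 1560.694ms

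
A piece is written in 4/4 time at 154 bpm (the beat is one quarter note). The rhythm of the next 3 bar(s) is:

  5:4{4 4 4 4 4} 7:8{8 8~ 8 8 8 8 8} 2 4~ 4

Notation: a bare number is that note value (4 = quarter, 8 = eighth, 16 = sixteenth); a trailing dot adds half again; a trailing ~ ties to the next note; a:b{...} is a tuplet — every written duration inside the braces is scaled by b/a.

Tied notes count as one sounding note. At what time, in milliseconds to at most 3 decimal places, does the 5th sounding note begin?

1. 0.0ms @ 0 + 311.688ms (4/5)
2. 311.688ms @ 4/5 + 311.688ms (4/5)
3. 623.377ms @ 8/5 + 311.688ms (4/5)
4. 935.065ms @ 12/5 + 311.688ms (4/5)
5. 1246.753ms @ 16/5 + 311.688ms (4/5)
6. 1558.442ms @ 4 + 222.635ms (4/7)
7. 1781.076ms @ 32/7 + 445.269ms (8/7)
8. 2226.345ms @ 40/7 + 222.635ms (4/7)
9. 2448.98ms @ 44/7 + 222.635ms (4/7)
10. 2671.614ms @ 48/7 + 222.635ms (4/7)
11. 2894.249ms @ 52/7 + 222.635ms (4/7)
12. 3116.883ms @ 8 + 779.221ms (2)
13. 3896.104ms @ 10 + 779.221ms (2)

note 5 onset = 16/5b = 1246.753ms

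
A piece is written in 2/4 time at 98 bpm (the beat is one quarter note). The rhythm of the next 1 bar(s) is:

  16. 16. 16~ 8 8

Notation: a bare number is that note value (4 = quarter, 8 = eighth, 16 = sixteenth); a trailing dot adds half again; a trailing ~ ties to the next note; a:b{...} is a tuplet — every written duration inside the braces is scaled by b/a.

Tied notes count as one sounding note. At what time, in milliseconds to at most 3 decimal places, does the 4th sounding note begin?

note 4 onset = 3/2b = 918.367ms

1. 0.0ms @ 0 + 229.592ms (3/8)
2. 229.592ms @ 3/8 + 229.592ms (3/8)
3. 459.184ms @ 3/4 + 459.184ms (3/4)
4. 918.367ms @ 3/2 + 306.122ms (1/2)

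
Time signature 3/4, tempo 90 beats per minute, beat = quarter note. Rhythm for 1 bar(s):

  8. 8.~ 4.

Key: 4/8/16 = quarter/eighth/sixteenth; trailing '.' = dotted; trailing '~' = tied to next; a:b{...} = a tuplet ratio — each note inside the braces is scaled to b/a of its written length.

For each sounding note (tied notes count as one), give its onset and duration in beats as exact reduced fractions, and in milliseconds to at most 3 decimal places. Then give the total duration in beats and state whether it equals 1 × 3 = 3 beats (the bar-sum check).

1) 0.0ms=0b +500.0ms=3/4b
2) 500.0ms=3/4b +1500.0ms=9/4b
Σ=3b of 3 (90bpm 3/4) — PASS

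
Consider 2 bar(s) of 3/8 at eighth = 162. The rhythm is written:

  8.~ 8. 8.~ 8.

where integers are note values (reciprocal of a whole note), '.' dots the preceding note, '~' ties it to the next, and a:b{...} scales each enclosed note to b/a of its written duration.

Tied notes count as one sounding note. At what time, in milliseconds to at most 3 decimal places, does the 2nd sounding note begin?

note 2 onset = 3b = 1111.111ms

1. 0.0ms @ 0 + 1111.111ms (3)
2. 1111.111ms @ 3 + 1111.111ms (3)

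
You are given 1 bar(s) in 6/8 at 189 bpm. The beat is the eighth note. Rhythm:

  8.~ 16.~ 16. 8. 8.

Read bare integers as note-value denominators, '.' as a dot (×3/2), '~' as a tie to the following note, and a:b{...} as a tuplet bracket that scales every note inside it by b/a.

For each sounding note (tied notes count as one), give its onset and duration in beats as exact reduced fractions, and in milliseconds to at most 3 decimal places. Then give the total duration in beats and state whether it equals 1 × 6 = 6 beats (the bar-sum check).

1) 0.0ms=0b +952.381ms=3b
2) 952.381ms=3b +476.19ms=3/2b
3) 1428.571ms=9/2b +476.19ms=3/2b
Σ=6b of 6 (189bpm 6/8) — PASS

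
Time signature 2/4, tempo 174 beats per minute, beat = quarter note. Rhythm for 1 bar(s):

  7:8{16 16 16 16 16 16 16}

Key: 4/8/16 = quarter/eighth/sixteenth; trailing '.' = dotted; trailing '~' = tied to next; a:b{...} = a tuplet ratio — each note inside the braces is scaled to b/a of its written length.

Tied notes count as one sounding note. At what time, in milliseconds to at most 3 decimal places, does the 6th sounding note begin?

1. 0.0ms @ 0 + 98.522ms (2/7)
2. 98.522ms @ 2/7 + 98.522ms (2/7)
3. 197.044ms @ 4/7 + 98.522ms (2/7)
4. 295.567ms @ 6/7 + 98.522ms (2/7)
5. 394.089ms @ 8/7 + 98.522ms (2/7)
6. 492.611ms @ 10/7 + 98.522ms (2/7)
7. 591.133ms @ 12/7 + 98.522ms (2/7)

note 6 onset = 10/7b = 492.611ms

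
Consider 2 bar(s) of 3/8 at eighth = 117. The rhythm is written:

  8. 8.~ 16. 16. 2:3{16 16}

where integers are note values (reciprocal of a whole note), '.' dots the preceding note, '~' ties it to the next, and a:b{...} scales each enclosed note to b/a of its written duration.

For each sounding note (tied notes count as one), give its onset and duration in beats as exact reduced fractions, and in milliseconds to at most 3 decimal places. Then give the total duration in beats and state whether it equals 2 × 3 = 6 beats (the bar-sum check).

1) 0.0ms=0b +769.231ms=3/2b
2) 769.231ms=3/2b +1153.846ms=9/4b
3) 1923.077ms=15/4b +384.615ms=3/4b
4) 2307.692ms=9/2b +384.615ms=3/4b
5) 2692.308ms=21/4b +384.615ms=3/4b
Σ=6b of 6 (117bpm 3/8) — PASS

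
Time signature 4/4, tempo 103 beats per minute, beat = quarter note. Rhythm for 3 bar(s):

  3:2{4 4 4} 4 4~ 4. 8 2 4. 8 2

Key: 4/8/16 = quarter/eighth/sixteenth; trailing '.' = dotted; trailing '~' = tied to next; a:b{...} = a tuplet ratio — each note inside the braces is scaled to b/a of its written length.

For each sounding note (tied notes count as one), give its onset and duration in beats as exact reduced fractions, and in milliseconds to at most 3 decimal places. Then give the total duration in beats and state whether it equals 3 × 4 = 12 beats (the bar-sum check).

1) 0.0ms=0b +388.35ms=2/3b
2) 388.35ms=2/3b +388.35ms=2/3b
3) 776.699ms=4/3b +388.35ms=2/3b
4) 1165.049ms=2b +582.524ms=1b
5) 1747.573ms=3b +1456.311ms=5/2b
6) 3203.883ms=11/2b +291.262ms=1/2b
7) 3495.146ms=6b +1165.049ms=2b
8) 4660.194ms=8b +873.786ms=3/2b
9) 5533.981ms=19/2b +291.262ms=1/2b
10) 5825.243ms=10b +1165.049ms=2b
Σ=12b of 12 (103bpm 4/4) — PASS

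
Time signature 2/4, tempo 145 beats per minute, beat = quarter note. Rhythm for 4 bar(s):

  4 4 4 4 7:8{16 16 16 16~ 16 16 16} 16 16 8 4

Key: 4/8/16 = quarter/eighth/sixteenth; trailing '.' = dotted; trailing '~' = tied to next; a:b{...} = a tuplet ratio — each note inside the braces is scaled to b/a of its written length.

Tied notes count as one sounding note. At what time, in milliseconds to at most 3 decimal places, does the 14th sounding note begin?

note 14 onset = 7b = 2896.552ms

1. 0.0ms @ 0 + 413.793ms (1)
2. 413.793ms @ 1 + 413.793ms (1)
3. 827.586ms @ 2 + 413.793ms (1)
4. 1241.379ms @ 3 + 413.793ms (1)
5. 1655.172ms @ 4 + 118.227ms (2/7)
6. 1773.399ms @ 30/7 + 118.227ms (2/7)
7. 1891.626ms @ 32/7 + 118.227ms (2/7)
8. 2009.852ms @ 34/7 + 236.453ms (4/7)
9. 2246.305ms @ 38/7 + 118.227ms (2/7)
10. 2364.532ms @ 40/7 + 118.227ms (2/7)
11. 2482.759ms @ 6 + 103.448ms (1/4)
12. 2586.207ms @ 25/4 + 103.448ms (1/4)
13. 2689.655ms @ 13/2 + 206.897ms (1/2)
14. 2896.552ms @ 7 + 413.793ms (1)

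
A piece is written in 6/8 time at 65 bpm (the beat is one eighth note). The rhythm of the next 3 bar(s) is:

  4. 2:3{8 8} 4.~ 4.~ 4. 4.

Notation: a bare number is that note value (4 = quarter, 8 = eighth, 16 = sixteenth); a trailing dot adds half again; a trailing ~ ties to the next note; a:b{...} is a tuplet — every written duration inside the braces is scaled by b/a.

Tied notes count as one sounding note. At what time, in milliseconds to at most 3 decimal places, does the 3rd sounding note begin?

1. 0.0ms @ 0 + 2769.231ms (3)
2. 2769.231ms @ 3 + 1384.615ms (3/2)
3. 4153.846ms @ 9/2 + 1384.615ms (3/2)
4. 5538.462ms @ 6 + 8307.692ms (9)
5. 13846.154ms @ 15 + 2769.231ms (3)

note 3 onset = 9/2b = 4153.846ms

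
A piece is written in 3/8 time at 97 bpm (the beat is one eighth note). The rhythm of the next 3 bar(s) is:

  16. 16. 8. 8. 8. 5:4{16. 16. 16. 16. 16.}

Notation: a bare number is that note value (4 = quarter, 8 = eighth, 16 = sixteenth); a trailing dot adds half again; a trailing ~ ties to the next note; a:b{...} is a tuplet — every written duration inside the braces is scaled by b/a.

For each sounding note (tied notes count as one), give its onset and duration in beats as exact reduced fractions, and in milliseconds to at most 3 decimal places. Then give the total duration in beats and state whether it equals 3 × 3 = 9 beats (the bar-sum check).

1) 0.0ms=0b +463.918ms=3/4b
2) 463.918ms=3/4b +463.918ms=3/4b
3) 927.835ms=3/2b +927.835ms=3/2b
4) 1855.67ms=3b +927.835ms=3/2b
5) 2783.505ms=9/2b +927.835ms=3/2b
6) 3711.34ms=6b +371.134ms=3/5b
7) 4082.474ms=33/5b +371.134ms=3/5b
8) 4453.608ms=36/5b +371.134ms=3/5b
9) 4824.742ms=39/5b +371.134ms=3/5b
10) 5195.876ms=42/5b +371.134ms=3/5b
Σ=9b of 9 (97bpm 3/8) — PASS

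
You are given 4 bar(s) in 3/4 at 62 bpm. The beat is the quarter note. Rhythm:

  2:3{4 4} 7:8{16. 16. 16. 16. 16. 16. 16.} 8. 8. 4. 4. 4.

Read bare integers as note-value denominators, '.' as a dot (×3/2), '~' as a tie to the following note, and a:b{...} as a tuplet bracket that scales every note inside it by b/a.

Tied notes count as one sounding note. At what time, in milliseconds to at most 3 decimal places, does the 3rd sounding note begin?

note 3 onset = 3b = 2903.226ms

1. 0.0ms @ 0 + 1451.613ms (3/2)
2. 1451.613ms @ 3/2 + 1451.613ms (3/2)
3. 2903.226ms @ 3 + 414.747ms (3/7)
4. 3317.972ms @ 24/7 + 414.747ms (3/7)
5. 3732.719ms @ 27/7 + 414.747ms (3/7)
6. 4147.465ms @ 30/7 + 414.747ms (3/7)
7. 4562.212ms @ 33/7 + 414.747ms (3/7)
8. 4976.959ms @ 36/7 + 414.747ms (3/7)
9. 5391.705ms @ 39/7 + 414.747ms (3/7)
10. 5806.452ms @ 6 + 725.806ms (3/4)
11. 6532.258ms @ 27/4 + 725.806ms (3/4)
12. 7258.065ms @ 15/2 + 1451.613ms (3/2)
13. 8709.677ms @ 9 + 1451.613ms (3/2)
14. 10161.29ms @ 21/2 + 1451.613ms (3/2)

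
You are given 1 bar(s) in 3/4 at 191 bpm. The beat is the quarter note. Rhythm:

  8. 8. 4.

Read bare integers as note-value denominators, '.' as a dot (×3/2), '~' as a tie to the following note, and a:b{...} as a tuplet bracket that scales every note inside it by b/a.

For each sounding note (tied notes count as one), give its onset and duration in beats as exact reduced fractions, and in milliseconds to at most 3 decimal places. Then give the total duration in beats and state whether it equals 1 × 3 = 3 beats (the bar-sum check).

1) 0.0ms=0b +235.602ms=3/4b
2) 235.602ms=3/4b +235.602ms=3/4b
3) 471.204ms=3/2b +471.204ms=3/2b
Σ=3b of 3 (191bpm 3/4) — PASS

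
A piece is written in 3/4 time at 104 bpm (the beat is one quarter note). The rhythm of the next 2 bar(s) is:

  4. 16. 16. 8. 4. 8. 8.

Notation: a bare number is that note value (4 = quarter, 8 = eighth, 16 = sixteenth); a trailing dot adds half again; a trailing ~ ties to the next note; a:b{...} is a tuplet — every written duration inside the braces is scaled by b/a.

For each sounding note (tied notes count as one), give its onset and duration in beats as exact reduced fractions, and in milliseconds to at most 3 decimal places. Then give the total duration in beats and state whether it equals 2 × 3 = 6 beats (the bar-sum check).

1) 0.0ms=0b +865.385ms=3/2b
2) 865.385ms=3/2b +216.346ms=3/8b
3) 1081.731ms=15/8b +216.346ms=3/8b
4) 1298.077ms=9/4b +432.692ms=3/4b
5) 1730.769ms=3b +865.385ms=3/2b
6) 2596.154ms=9/2b +432.692ms=3/4b
7) 3028.846ms=21/4b +432.692ms=3/4b
Σ=6b of 6 (104bpm 3/4) — PASS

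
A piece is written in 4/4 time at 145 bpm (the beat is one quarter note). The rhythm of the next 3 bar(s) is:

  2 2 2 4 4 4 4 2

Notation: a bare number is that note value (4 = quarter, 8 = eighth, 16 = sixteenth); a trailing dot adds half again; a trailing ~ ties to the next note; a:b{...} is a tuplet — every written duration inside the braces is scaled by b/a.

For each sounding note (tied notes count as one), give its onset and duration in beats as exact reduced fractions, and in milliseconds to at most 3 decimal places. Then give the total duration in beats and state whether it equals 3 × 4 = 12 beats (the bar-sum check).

1) 0.0ms=0b +827.586ms=2b
2) 827.586ms=2b +827.586ms=2b
3) 1655.172ms=4b +827.586ms=2b
4) 2482.759ms=6b +413.793ms=1b
5) 2896.552ms=7b +413.793ms=1b
6) 3310.345ms=8b +413.793ms=1b
7) 3724.138ms=9b +413.793ms=1b
8) 4137.931ms=10b +827.586ms=2b
Σ=12b of 12 (145bpm 4/4) — PASS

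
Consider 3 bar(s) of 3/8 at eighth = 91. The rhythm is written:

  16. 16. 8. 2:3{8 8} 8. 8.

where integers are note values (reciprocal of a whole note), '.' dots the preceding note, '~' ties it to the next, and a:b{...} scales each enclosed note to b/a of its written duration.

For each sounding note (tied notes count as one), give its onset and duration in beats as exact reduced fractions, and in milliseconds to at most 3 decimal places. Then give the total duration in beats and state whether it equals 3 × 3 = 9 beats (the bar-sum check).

1) 0.0ms=0b +494.505ms=3/4b
2) 494.505ms=3/4b +494.505ms=3/4b
3) 989.011ms=3/2b +989.011ms=3/2b
4) 1978.022ms=3b +989.011ms=3/2b
5) 2967.033ms=9/2b +989.011ms=3/2b
6) 3956.044ms=6b +989.011ms=3/2b
7) 4945.055ms=15/2b +989.011ms=3/2b
Σ=9b of 9 (91bpm 3/8) — PASS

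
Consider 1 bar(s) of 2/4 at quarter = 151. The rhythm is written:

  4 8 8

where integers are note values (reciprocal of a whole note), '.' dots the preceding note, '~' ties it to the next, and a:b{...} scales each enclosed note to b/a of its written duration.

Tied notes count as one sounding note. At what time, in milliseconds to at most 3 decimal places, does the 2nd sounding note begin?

note 2 onset = 1b = 397.351ms

1. 0.0ms @ 0 + 397.351ms (1)
2. 397.351ms @ 1 + 198.675ms (1/2)
3. 596.026ms @ 3/2 + 198.675ms (1/2)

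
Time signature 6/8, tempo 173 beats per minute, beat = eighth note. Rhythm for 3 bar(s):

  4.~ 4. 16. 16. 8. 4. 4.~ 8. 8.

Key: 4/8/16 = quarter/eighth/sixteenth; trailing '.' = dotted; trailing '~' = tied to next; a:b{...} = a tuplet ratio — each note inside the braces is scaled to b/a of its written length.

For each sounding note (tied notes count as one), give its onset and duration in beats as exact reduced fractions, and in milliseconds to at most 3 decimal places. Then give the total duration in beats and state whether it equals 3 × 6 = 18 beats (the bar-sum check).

1) 0.0ms=0b +2080.925ms=6b
2) 2080.925ms=6b +260.116ms=3/4b
3) 2341.04ms=27/4b +260.116ms=3/4b
4) 2601.156ms=15/2b +520.231ms=3/2b
5) 3121.387ms=9b +1040.462ms=3b
6) 4161.85ms=12b +1560.694ms=9/2b
7) 5722.543ms=33/2b +520.231ms=3/2b
Σ=18b of 18 (173bpm 6/8) — PASS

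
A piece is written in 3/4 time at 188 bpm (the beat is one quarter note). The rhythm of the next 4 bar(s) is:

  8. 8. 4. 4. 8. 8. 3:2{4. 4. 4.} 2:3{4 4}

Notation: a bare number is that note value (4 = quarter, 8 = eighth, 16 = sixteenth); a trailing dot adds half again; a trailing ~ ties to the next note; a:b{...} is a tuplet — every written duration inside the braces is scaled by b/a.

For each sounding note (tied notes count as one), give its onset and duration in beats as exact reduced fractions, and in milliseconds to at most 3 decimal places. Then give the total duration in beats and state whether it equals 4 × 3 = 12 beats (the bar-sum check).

1) 0.0ms=0b +239.362ms=3/4b
2) 239.362ms=3/4b +239.362ms=3/4b
3) 478.723ms=3/2b +478.723ms=3/2b
4) 957.447ms=3b +478.723ms=3/2b
5) 1436.17ms=9/2b +239.362ms=3/4b
6) 1675.532ms=21/4b +239.362ms=3/4b
7) 1914.894ms=6b +319.149ms=1b
8) 2234.043ms=7b +319.149ms=1b
9) 2553.191ms=8b +319.149ms=1b
10) 2872.34ms=9b +478.723ms=3/2b
11) 3351.064ms=21/2b +478.723ms=3/2b
Σ=12b of 12 (188bpm 3/4) — PASS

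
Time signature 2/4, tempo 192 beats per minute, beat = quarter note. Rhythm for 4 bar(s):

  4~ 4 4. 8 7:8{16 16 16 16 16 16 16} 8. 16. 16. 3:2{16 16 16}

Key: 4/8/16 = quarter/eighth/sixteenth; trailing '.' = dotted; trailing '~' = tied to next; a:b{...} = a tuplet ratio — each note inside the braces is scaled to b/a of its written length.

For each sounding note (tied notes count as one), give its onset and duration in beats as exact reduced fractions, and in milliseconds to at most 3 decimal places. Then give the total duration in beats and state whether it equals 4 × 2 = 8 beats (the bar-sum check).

1) 0.0ms=0b +625.0ms=2b
2) 625.0ms=2b +468.75ms=3/2b
3) 1093.75ms=7/2b +156.25ms=1/2b
4) 1250.0ms=4b +89.286ms=2/7b
5) 1339.286ms=30/7b +89.286ms=2/7b
6) 1428.571ms=32/7b +89.286ms=2/7b
7) 1517.857ms=34/7b +89.286ms=2/7b
8) 1607.143ms=36/7b +89.286ms=2/7b
9) 1696.429ms=38/7b +89.286ms=2/7b
10) 1785.714ms=40/7b +89.286ms=2/7b
11) 1875.0ms=6b +234.375ms=3/4b
12) 2109.375ms=27/4b +117.188ms=3/8b
13) 2226.562ms=57/8b +117.188ms=3/8b
14) 2343.75ms=15/2b +52.083ms=1/6b
15) 2395.833ms=23/3b +52.083ms=1/6b
16) 2447.917ms=47/6b +52.083ms=1/6b
Σ=8b of 8 (192bpm 2/4) — PASS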